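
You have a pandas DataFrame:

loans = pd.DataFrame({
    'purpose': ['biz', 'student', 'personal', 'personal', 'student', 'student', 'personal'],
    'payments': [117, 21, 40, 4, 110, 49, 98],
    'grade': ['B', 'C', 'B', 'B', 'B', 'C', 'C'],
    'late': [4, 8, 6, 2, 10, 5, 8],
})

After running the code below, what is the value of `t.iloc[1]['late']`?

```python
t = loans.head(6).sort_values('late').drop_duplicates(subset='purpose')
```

4

take first 6 rows:
    purpose  payments grade  late
0       biz       117     B     4
1   student        21     C     8
2  personal        40     B     6
3  personal         4     B     2
4   student       110     B    10
5   student        49     C     5
sort by late:
    purpose  payments grade  late
3  personal         4     B     2
0       biz       117     B     4
5   student        49     C     5
2  personal        40     B     6
1   student        21     C     8
4   student       110     B    10
drop duplicate purpose (keep=first):
    purpose  payments grade  late
3  personal         4     B     2
0       biz       117     B     4
5   student        49     C     5
So iloc[1]['late'] = 4.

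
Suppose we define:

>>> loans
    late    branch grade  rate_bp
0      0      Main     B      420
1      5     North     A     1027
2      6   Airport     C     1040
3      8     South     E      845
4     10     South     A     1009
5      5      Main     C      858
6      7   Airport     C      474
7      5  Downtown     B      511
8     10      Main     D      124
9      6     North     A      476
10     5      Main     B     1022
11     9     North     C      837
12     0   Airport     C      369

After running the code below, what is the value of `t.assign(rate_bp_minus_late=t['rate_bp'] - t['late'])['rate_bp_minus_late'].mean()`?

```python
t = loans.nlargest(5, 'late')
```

take 5 rows with largest late:
    late   branch grade  rate_bp
4     10    South     A     1009
8     10     Main     D      124
11     9    North     C      837
3      8    South     E      845
6      7  Airport     C      474
add column rate_bp_minus_late = t['rate_bp'] - t['late']:
    late   branch grade  rate_bp  rate_bp_minus_late
4     10    South     A     1009                 999
8     10     Main     D      124                 114
11     9    North     C      837                 828
3      8    South     E      845                 837
6      7  Airport     C      474                 467
Taking the mean of column 'rate_bp_minus_late' gives 649.0.

649.0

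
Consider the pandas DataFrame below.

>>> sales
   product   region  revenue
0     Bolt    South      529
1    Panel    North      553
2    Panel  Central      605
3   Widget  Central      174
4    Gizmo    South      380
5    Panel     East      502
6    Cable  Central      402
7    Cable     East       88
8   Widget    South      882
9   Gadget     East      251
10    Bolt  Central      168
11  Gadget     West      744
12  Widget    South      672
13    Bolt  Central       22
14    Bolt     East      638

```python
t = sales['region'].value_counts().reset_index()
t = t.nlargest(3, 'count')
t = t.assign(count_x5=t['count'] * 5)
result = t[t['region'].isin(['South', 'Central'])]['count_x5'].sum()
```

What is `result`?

45

value_counts of region:
region
Central    5
South      4
East       4
North      1
West       1
Name: count, dtype: int64
reset_index():
    region  count
0  Central      5
1    South      4
2     East      4
3    North      1
4     West      1
take 3 rows with largest count:
    region  count
0  Central      5
1    South      4
2     East      4
add column count_x5 = t['count'] * 5:
    region  count  count_x5
0  Central      5        25
1    South      4        20
2     East      4        20
filter rows where region in ['South', 'Central']:
    region  count  count_x5
0  Central      5        25
1    South      4        20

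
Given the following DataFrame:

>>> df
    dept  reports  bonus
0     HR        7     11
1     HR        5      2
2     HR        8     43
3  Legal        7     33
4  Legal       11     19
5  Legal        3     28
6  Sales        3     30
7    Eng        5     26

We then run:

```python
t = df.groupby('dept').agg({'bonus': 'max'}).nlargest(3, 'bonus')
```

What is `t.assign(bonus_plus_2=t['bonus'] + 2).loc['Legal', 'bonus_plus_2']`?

group by dept, max of bonus:
       bonus
dept        
Eng       26
HR        43
Legal     33
Sales     30
take 3 rows with largest bonus:
       bonus
dept        
HR        43
Legal     33
Sales     30
add column bonus_plus_2 = t['bonus'] + 2:
       bonus  bonus_plus_2
dept                      
HR        43            45
Legal     33            35
Sales     30            32
Reading off the value at row 'Legal', column 'bonus_plus_2', we get 35.

35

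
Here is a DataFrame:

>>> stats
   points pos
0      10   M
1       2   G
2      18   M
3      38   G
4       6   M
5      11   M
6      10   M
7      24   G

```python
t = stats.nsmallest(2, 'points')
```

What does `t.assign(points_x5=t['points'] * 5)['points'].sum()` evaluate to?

take 2 rows with smallest points:
   points pos
1       2   G
4       6   M
add column points_x5 = t['points'] * 5:
   points pos  points_x5
1       2   G         10
4       6   M         30
Taking the sum of column 'points' gives 8.

8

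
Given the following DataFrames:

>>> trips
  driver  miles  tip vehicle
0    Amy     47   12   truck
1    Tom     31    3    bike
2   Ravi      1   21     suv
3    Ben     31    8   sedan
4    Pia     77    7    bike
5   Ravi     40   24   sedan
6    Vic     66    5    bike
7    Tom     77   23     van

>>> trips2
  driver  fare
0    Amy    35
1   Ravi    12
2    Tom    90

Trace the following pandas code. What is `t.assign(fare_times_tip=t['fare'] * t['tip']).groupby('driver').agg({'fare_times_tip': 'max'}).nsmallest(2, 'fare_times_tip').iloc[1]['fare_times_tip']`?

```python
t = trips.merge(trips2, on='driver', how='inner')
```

merge on 'driver' (how='inner') → 5 rows:
  driver  miles  tip vehicle  fare
0    Amy     47   12   truck    35
1    Tom     31    3    bike    90
2   Ravi      1   21     suv    12
3   Ravi     40   24   sedan    12
4    Tom     77   23     van    90
add column fare_times_tip = t['fare'] * t['tip']:
  driver  miles  tip vehicle  fare  fare_times_tip
0    Amy     47   12   truck    35             420
1    Tom     31    3    bike    90             270
2   Ravi      1   21     suv    12             252
3   Ravi     40   24   sedan    12             288
4    Tom     77   23     van    90            2070
group by driver, max of fare_times_tip:
        fare_times_tip
driver                
Amy                420
Ravi               288
Tom               2070
take 2 rows with smallest fare_times_tip:
        fare_times_tip
driver                
Ravi               288
Amy                420
Finally, value at position 1, column 'fare_times_tip' = 420.

420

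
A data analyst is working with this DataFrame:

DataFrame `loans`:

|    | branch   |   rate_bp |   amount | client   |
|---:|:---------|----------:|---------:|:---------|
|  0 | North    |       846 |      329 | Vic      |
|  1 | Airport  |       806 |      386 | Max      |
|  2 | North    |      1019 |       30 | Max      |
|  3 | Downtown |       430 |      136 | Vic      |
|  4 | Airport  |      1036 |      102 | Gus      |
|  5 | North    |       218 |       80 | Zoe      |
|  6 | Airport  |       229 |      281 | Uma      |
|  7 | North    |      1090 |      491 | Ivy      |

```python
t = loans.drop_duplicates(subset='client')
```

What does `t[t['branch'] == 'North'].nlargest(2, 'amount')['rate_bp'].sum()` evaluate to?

drop duplicate client (keep=first):
    branch  rate_bp  amount client
0    North      846     329    Vic
1  Airport      806     386    Max
4  Airport     1036     102    Gus
5    North      218      80    Zoe
6  Airport      229     281    Uma
7    North     1090     491    Ivy
filter rows where branch == 'North':
  branch  rate_bp  amount client
0  North      846     329    Vic
5  North      218      80    Zoe
7  North     1090     491    Ivy
take 2 rows with largest amount:
  branch  rate_bp  amount client
7  North     1090     491    Ivy
0  North      846     329    Vic
Finally, sum of column 'rate_bp' = 1936.

1936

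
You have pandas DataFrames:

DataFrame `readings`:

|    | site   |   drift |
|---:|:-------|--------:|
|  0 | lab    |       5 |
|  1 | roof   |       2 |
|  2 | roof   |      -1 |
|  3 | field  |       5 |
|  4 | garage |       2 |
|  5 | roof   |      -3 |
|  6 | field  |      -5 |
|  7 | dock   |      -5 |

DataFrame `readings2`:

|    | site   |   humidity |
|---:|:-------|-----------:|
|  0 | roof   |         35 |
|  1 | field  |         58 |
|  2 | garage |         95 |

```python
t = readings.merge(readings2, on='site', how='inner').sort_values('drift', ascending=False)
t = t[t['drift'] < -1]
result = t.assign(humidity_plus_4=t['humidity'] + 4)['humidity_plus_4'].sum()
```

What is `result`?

101

merge on 'site' (how='inner') → 6 rows:
     site  drift  humidity
0    roof      2        35
1    roof     -1        35
2   field      5        58
3  garage      2        95
4    roof     -3        35
5   field     -5        58
sort by drift descending:
     site  drift  humidity
2   field      5        58
0    roof      2        35
3  garage      2        95
1    roof     -1        35
4    roof     -3        35
5   field     -5        58
filter rows where drift < -1:
    site  drift  humidity
4   roof     -3        35
5  field     -5        58
add column humidity_plus_4 = t['humidity'] + 4:
    site  drift  humidity  humidity_plus_4
4   roof     -3        35               39
5  field     -5        58               62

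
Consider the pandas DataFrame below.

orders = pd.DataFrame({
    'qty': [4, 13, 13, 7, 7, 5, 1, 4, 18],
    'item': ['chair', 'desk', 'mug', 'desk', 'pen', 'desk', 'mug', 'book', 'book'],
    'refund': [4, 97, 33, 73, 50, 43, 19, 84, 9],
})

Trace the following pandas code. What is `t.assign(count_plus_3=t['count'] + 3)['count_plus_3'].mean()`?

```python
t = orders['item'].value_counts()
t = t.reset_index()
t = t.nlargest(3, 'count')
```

value_counts of item:
item
desk     3
mug      2
book     2
chair    1
pen      1
Name: count, dtype: int64
reset_index():
    item  count
0   desk      3
1    mug      2
2   book      2
3  chair      1
4    pen      1
take 3 rows with largest count:
   item  count
0  desk      3
1   mug      2
2  book      2
add column count_plus_3 = t['count'] + 3:
   item  count  count_plus_3
0  desk      3             6
1   mug      2             5
2  book      2             5
So mean() = 5.33333333333.

5.33333333333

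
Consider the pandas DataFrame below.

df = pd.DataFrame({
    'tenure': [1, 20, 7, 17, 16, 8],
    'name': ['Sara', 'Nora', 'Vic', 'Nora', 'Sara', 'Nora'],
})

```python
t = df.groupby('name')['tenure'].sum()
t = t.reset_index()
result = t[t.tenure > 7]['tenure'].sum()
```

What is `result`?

group by name, sum of tenure:
name
Nora    45
Sara    17
Vic      7
Name: tenure, dtype: int64
reset_index():
   name  tenure
0  Nora      45
1  Sara      17
2   Vic       7
filter rows where tenure > 7:
   name  tenure
0  Nora      45
1  Sara      17
So sum() = 62.

62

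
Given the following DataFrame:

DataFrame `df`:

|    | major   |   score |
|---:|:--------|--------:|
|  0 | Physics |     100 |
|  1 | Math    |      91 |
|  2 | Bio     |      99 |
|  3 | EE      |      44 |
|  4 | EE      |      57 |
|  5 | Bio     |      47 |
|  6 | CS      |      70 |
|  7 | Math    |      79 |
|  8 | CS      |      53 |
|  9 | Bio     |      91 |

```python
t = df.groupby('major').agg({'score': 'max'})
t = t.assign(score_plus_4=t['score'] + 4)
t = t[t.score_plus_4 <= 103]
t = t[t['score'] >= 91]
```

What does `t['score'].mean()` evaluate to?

group by major, max of score:
         score
major         
Bio         99
CS          70
EE          57
Math        91
Physics    100
add column score_plus_4 = t['score'] + 4:
         score  score_plus_4
major                       
Bio         99           103
CS          70            74
EE          57            61
Math        91            95
Physics    100           104
filter rows where score_plus_4 <= 103:
       score  score_plus_4
major                     
Bio       99           103
CS        70            74
EE        57            61
Math      91            95
filter rows where score >= 91:
       score  score_plus_4
major                     
Bio       99           103
Math      91            95
Hence 95.0.

95.0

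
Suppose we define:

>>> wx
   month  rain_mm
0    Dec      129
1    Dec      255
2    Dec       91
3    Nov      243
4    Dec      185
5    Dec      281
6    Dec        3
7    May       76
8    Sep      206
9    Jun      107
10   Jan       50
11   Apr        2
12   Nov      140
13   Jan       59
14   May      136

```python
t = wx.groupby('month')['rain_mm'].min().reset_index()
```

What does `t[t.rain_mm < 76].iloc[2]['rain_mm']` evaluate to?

50

group by month, min of rain_mm:
month
Apr      2
Dec      3
Jan     50
Jun    107
May     76
Nov    140
Sep    206
Name: rain_mm, dtype: int64
reset_index():
  month  rain_mm
0   Apr        2
1   Dec        3
2   Jan       50
3   Jun      107
4   May       76
5   Nov      140
6   Sep      206
filter rows where rain_mm < 76:
  month  rain_mm
0   Apr        2
1   Dec        3
2   Jan       50
Reading off the value at position 2, column 'rain_mm', we get 50.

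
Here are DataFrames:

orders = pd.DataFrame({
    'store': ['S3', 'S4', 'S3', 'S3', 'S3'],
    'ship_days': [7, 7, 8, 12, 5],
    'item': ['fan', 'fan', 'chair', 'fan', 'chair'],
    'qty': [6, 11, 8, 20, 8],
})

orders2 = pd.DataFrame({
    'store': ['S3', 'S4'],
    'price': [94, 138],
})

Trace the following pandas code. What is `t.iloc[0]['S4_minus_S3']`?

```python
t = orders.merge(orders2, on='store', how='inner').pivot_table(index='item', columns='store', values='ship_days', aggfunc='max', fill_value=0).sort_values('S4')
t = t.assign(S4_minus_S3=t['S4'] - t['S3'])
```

-8

merge on 'store' (how='inner') → 5 rows:
  store  ship_days   item  qty  price
0    S3          7    fan    6     94
1    S4          7    fan   11    138
2    S3          8  chair    8     94
3    S3         12    fan   20     94
4    S3          5  chair    8     94
pivot: rows=item, cols=store, max(ship_days):
store  S3  S4
item         
chair   8   0
fan    12   7
sort by S4:
store  S3  S4
item         
chair   8   0
fan    12   7
add column S4_minus_S3 = t['S4'] - t['S3']:
store  S3  S4  S4_minus_S3
item                      
chair   8   0           -8
fan    12   7           -5
Reading off the value at position 0, column 'S4_minus_S3', we get -8.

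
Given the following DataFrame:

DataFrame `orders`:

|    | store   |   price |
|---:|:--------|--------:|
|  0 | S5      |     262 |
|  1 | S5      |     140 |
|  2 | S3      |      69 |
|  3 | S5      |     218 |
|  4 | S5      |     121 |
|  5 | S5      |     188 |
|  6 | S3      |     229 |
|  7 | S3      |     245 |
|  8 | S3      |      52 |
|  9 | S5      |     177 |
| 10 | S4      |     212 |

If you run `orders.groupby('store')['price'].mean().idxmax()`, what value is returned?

S4

group by store, mean of price:
store
S3    148.750000
S4    212.000000
S5    184.333333
Name: price, dtype: float64
Reading off the label with the largest value, we get S4.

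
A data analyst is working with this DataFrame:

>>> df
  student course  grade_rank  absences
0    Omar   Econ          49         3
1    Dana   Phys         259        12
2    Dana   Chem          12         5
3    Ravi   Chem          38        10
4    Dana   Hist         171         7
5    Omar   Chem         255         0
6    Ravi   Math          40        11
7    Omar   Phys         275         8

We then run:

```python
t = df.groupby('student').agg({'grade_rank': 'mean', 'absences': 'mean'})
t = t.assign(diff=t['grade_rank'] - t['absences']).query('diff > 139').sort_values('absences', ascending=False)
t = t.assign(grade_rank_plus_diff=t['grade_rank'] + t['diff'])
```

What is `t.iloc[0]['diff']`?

group by student: mean(grade_rank), mean(absences):
         grade_rank   absences
student                       
Dana     147.333333   8.000000
Omar     193.000000   3.666667
Ravi      39.000000  10.500000
add column diff = t['grade_rank'] - t['absences']:
         grade_rank   absences        diff
student                                   
Dana     147.333333   8.000000  139.333333
Omar     193.000000   3.666667  189.333333
Ravi      39.000000  10.500000   28.500000
filter rows where diff > 139:
         grade_rank  absences        diff
student                                  
Dana     147.333333  8.000000  139.333333
Omar     193.000000  3.666667  189.333333
sort by absences descending:
         grade_rank  absences        diff
student                                  
Dana     147.333333  8.000000  139.333333
Omar     193.000000  3.666667  189.333333
add column grade_rank_plus_diff = t['grade_rank'] + t['diff']:
         grade_rank  absences        diff  grade_rank_plus_diff
student                                                        
Dana     147.333333  8.000000  139.333333            286.666667
Omar     193.000000  3.666667  189.333333            382.333333

139.333333333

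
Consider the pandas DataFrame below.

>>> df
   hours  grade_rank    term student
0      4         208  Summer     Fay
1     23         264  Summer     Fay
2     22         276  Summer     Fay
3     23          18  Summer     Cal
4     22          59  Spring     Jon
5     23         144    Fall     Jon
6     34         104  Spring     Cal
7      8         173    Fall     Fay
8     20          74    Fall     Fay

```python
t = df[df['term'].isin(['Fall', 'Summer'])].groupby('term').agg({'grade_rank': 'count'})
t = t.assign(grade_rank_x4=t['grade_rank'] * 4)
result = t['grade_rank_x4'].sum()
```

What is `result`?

28

filter rows where term in ['Fall', 'Summer']:
   hours  grade_rank    term student
0      4         208  Summer     Fay
1     23         264  Summer     Fay
2     22         276  Summer     Fay
3     23          18  Summer     Cal
5     23         144    Fall     Jon
7      8         173    Fall     Fay
8     20          74    Fall     Fay
group by term, count of grade_rank:
        grade_rank
term              
Fall             3
Summer           4
add column grade_rank_x4 = t['grade_rank'] * 4:
        grade_rank  grade_rank_x4
term                             
Fall             3             12
Summer           4             16
Then the sum of column 'grade_rank_x4': 28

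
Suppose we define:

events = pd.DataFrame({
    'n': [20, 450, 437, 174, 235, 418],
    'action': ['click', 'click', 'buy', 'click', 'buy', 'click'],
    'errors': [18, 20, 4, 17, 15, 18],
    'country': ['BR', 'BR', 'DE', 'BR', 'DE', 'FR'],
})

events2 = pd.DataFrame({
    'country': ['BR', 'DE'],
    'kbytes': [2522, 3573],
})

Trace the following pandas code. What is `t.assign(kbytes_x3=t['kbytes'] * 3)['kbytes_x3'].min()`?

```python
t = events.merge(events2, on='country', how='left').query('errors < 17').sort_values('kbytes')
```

merge on 'country' (how='left') → 6 rows:
     n action  errors country  kbytes
0   20  click      18      BR  2522.0
1  450  click      20      BR  2522.0
2  437    buy       4      DE  3573.0
3  174  click      17      BR  2522.0
4  235    buy      15      DE  3573.0
5  418  click      18      FR     NaN
filter rows where errors < 17:
     n action  errors country  kbytes
2  437    buy       4      DE  3573.0
4  235    buy      15      DE  3573.0
sort by kbytes:
     n action  errors country  kbytes
2  437    buy       4      DE  3573.0
4  235    buy      15      DE  3573.0
add column kbytes_x3 = t['kbytes'] * 3:
     n action  errors country  kbytes  kbytes_x3
2  437    buy       4      DE  3573.0    10719.0
4  235    buy      15      DE  3573.0    10719.0

10719.0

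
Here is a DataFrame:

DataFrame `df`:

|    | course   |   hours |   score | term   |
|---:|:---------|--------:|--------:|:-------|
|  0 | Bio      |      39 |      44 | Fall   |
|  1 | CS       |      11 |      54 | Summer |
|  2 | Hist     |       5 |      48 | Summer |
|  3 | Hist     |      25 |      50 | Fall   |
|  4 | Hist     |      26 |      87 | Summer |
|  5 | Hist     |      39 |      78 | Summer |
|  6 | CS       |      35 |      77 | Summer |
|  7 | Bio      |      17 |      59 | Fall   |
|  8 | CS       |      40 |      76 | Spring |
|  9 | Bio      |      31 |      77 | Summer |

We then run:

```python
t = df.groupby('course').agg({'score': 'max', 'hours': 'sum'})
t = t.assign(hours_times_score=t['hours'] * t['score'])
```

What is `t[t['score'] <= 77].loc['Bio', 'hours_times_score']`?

6699

group by course: max(score), sum(hours):
        score  hours
course              
Bio        77     87
CS         77     86
Hist       87     95
add column hours_times_score = t['hours'] * t['score']:
        score  hours  hours_times_score
course                                 
Bio        77     87               6699
CS         77     86               6622
Hist       87     95               8265
filter rows where score <= 77:
        score  hours  hours_times_score
course                                 
Bio        77     87               6699
CS         77     86               6622
Then the value at row 'Bio', column 'hours_times_score': 6699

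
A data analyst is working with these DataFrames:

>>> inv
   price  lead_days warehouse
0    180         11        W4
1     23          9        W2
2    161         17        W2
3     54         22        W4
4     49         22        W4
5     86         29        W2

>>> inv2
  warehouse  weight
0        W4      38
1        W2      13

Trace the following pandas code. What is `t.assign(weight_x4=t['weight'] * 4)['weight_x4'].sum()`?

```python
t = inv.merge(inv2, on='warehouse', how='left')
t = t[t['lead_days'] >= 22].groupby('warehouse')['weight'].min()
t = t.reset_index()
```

204

merge on 'warehouse' (how='left') → 6 rows:
   price  lead_days warehouse  weight
0    180         11        W4      38
1     23          9        W2      13
2    161         17        W2      13
3     54         22        W4      38
4     49         22        W4      38
5     86         29        W2      13
filter rows where lead_days >= 22:
   price  lead_days warehouse  weight
3     54         22        W4      38
4     49         22        W4      38
5     86         29        W2      13
group by warehouse, min of weight:
warehouse
W2    13
W4    38
Name: weight, dtype: int64
reset_index():
  warehouse  weight
0        W2      13
1        W4      38
add column weight_x4 = t['weight'] * 4:
  warehouse  weight  weight_x4
0        W2      13         52
1        W4      38        152
So sum() = 204.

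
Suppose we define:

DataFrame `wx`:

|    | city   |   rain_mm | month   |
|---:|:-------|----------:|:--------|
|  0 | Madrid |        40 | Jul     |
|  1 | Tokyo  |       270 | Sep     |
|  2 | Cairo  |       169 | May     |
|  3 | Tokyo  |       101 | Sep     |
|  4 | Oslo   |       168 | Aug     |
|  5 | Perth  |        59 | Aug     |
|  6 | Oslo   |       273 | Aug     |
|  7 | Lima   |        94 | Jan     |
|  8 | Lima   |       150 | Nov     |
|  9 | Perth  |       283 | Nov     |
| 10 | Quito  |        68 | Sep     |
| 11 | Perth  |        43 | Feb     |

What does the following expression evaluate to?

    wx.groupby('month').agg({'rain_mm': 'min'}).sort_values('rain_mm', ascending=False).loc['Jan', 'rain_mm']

94

group by month, min of rain_mm:
       rain_mm
month         
Aug         59
Feb         43
Jan         94
Jul         40
May        169
Nov        150
Sep         68
sort by rain_mm descending:
       rain_mm
month         
May        169
Nov        150
Jan         94
Sep         68
Aug         59
Feb         43
Jul         40
Then the value at row 'Jan', column 'rain_mm': 94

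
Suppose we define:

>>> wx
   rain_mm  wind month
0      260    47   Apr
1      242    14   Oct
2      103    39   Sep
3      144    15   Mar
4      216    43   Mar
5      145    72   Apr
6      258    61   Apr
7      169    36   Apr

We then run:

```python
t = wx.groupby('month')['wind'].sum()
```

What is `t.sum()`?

group by month, sum of wind:
month
Apr    216
Mar     58
Oct     14
Sep     39
Name: wind, dtype: int64

327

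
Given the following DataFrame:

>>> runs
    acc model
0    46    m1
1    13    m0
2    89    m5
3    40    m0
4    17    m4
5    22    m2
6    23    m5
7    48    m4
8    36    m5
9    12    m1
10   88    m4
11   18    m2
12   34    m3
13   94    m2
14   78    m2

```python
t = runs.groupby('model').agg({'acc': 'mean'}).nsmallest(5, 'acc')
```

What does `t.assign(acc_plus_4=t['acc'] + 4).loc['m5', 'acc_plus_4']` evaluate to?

53.3333333333

group by model, mean of acc:
             acc
model           
m0     26.500000
m1     29.000000
m2     53.000000
m3     34.000000
m4     51.000000
m5     49.333333
take 5 rows with smallest acc:
             acc
model           
m0     26.500000
m1     29.000000
m3     34.000000
m5     49.333333
m4     51.000000
add column acc_plus_4 = t['acc'] + 4:
             acc  acc_plus_4
model                       
m0     26.500000   30.500000
m1     29.000000   33.000000
m3     34.000000   38.000000
m5     49.333333   53.333333
m4     51.000000   55.000000
Then the value at row 'm5', column 'acc_plus_4': 53.3333333333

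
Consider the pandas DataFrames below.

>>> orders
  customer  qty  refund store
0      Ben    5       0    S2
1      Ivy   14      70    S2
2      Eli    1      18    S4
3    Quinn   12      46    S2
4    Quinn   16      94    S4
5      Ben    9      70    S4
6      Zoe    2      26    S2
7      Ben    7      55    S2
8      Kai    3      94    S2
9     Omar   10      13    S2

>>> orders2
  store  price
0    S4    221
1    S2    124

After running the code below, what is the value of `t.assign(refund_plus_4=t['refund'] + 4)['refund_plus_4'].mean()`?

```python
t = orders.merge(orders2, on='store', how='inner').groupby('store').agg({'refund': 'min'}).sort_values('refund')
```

merge on 'store' (how='inner') → 10 rows:
  customer  qty  refund store  price
0      Ben    5       0    S2    124
1      Ivy   14      70    S2    124
2      Eli    1      18    S4    221
3    Quinn   12      46    S2    124
4    Quinn   16      94    S4    221
5      Ben    9      70    S4    221
6      Zoe    2      26    S2    124
7      Ben    7      55    S2    124
8      Kai    3      94    S2    124
9     Omar   10      13    S2    124
group by store, min of refund:
       refund
store        
S2          0
S4         18
sort by refund:
       refund
store        
S2          0
S4         18
add column refund_plus_4 = t['refund'] + 4:
       refund  refund_plus_4
store                       
S2          0              4
S4         18             22

13.0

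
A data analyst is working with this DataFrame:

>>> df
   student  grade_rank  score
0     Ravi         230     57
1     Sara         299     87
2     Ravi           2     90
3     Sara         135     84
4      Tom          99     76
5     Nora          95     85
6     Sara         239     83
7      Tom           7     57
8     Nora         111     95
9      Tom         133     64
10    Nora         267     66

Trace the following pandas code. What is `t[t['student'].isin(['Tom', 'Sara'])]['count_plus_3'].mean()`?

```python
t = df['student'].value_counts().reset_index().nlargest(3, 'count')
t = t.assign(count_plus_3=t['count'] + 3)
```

value_counts of student:
student
Sara    3
Tom     3
Nora    3
Ravi    2
Name: count, dtype: int64
reset_index():
  student  count
0    Sara      3
1     Tom      3
2    Nora      3
3    Ravi      2
take 3 rows with largest count:
  student  count
0    Sara      3
1     Tom      3
2    Nora      3
add column count_plus_3 = t['count'] + 3:
  student  count  count_plus_3
0    Sara      3             6
1     Tom      3             6
2    Nora      3             6
filter rows where student in ['Tom', 'Sara']:
  student  count  count_plus_3
0    Sara      3             6
1     Tom      3             6

6.0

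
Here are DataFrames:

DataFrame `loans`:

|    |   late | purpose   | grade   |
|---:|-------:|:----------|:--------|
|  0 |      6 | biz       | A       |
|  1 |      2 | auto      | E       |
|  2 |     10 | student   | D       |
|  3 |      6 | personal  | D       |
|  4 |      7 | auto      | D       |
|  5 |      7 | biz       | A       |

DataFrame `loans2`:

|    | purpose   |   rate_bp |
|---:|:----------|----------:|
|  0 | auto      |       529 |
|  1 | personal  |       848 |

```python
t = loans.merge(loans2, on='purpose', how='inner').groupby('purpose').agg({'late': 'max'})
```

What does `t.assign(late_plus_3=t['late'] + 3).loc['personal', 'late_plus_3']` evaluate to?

merge on 'purpose' (how='inner') → 3 rows:
   late   purpose grade  rate_bp
0     2      auto     E      529
1     6  personal     D      848
2     7      auto     D      529
group by purpose, max of late:
          late
purpose       
auto         7
personal     6
add column late_plus_3 = t['late'] + 3:
          late  late_plus_3
purpose                    
auto         7           10
personal     6            9

9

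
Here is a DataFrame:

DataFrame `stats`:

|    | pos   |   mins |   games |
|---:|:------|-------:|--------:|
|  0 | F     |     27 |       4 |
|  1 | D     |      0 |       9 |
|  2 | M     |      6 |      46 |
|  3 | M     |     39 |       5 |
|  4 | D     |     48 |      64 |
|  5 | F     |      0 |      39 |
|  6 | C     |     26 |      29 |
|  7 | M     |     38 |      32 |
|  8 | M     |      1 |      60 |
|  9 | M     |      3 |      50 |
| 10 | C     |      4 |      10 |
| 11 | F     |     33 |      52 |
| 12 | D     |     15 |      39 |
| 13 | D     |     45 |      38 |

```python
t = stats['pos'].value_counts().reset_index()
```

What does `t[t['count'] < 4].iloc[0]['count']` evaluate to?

value_counts of pos:
pos
M    5
D    4
F    3
C    2
Name: count, dtype: int64
reset_index():
  pos  count
0   M      5
1   D      4
2   F      3
3   C      2
filter rows where count < 4:
  pos  count
2   F      3
3   C      2
value at position 0, column 'count' → 3

3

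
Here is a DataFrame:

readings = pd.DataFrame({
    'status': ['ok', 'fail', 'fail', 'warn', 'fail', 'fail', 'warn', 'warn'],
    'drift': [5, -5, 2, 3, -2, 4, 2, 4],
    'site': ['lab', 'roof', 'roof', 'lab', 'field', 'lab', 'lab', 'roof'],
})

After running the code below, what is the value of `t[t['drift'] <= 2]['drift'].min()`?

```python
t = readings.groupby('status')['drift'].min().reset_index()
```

-5

group by status, min of drift:
status
fail   -5
ok      5
warn    2
Name: drift, dtype: int64
reset_index():
  status  drift
0   fail     -5
1     ok      5
2   warn      2
filter rows where drift <= 2:
  status  drift
0   fail     -5
2   warn      2
The min of column 'drift' is -5.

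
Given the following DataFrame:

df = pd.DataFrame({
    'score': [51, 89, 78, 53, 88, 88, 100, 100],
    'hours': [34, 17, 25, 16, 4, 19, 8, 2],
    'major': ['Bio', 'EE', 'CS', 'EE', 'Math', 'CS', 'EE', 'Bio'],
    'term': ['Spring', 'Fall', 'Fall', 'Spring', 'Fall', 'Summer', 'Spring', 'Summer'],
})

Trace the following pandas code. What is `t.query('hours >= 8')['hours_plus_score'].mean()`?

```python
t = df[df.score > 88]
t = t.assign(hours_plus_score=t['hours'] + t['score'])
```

107.0

filter rows where score > 88:
   score  hours major    term
1     89     17    EE    Fall
6    100      8    EE  Spring
7    100      2   Bio  Summer
add column hours_plus_score = t['hours'] + t['score']:
   score  hours major    term  hours_plus_score
1     89     17    EE    Fall               106
6    100      8    EE  Spring               108
7    100      2   Bio  Summer               102
filter rows where hours >= 8:
   score  hours major    term  hours_plus_score
1     89     17    EE    Fall               106
6    100      8    EE  Spring               108
Reading off the mean of column 'hours_plus_score', we get 107.0.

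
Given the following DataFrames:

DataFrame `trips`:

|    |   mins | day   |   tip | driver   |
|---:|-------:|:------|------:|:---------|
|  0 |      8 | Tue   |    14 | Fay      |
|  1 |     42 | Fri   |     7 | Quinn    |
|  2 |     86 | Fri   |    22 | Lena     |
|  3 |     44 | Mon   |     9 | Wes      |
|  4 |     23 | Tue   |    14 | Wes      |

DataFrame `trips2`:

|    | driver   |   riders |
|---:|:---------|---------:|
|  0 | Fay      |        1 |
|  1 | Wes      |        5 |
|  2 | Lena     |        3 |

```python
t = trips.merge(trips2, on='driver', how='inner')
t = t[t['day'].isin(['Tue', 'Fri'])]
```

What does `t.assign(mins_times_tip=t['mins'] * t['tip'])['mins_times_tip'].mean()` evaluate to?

merge on 'driver' (how='inner') → 4 rows:
   mins  day  tip driver  riders
0     8  Tue   14    Fay       1
1    86  Fri   22   Lena       3
2    44  Mon    9    Wes       5
3    23  Tue   14    Wes       5
filter rows where day in ['Tue', 'Fri']:
   mins  day  tip driver  riders
0     8  Tue   14    Fay       1
1    86  Fri   22   Lena       3
3    23  Tue   14    Wes       5
add column mins_times_tip = t['mins'] * t['tip']:
   mins  day  tip driver  riders  mins_times_tip
0     8  Tue   14    Fay       1             112
1    86  Fri   22   Lena       3            1892
3    23  Tue   14    Wes       5             322
mean of column 'mins_times_tip' → 775.333333333

775.333333333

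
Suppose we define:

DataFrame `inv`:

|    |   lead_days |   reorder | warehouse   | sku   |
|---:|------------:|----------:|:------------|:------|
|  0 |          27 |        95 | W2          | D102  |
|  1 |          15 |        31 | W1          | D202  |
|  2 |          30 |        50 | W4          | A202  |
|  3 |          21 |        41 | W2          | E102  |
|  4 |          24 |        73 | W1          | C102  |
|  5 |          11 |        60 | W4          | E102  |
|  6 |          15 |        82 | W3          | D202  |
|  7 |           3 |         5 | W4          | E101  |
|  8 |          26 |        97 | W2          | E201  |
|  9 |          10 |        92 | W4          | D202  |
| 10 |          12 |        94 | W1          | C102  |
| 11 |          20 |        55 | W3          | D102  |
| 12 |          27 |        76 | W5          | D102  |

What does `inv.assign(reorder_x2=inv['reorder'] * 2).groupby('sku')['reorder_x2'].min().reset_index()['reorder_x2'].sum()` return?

704

add column reorder_x2 = inv['reorder'] * 2:
    lead_days  reorder warehouse   sku  reorder_x2
0          27       95        W2  D102         190
1          15       31        W1  D202          62
2          30       50        W4  A202         100
3          21       41        W2  E102          82
4          24       73        W1  C102         146
5          11       60        W4  E102         120
6          15       82        W3  D202         164
7           3        5        W4  E101          10
8          26       97        W2  E201         194
9          10       92        W4  D202         184
10         12       94        W1  C102         188
11         20       55        W3  D102         110
12         27       76        W5  D102         152
group by sku, min of reorder_x2:
sku
A202    100
C102    146
D102    110
D202     62
E101     10
E102     82
E201    194
Name: reorder_x2, dtype: int64
reset_index():
    sku  reorder_x2
0  A202         100
1  C102         146
2  D102         110
3  D202          62
4  E101          10
5  E102          82
6  E201         194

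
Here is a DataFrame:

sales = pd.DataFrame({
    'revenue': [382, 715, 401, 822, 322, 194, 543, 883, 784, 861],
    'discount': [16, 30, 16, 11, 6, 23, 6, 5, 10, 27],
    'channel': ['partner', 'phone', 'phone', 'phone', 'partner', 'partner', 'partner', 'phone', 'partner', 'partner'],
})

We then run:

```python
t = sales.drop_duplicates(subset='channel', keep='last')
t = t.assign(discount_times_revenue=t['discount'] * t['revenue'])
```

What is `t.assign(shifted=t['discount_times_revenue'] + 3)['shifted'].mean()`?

drop duplicate channel (keep=last):
   revenue  discount  channel
7      883         5    phone
9      861        27  partner
add column discount_times_revenue = t['discount'] * t['revenue']:
   revenue  discount  channel  discount_times_revenue
7      883         5    phone                    4415
9      861        27  partner                   23247
add column shifted = t['discount_times_revenue'] + 3:
   revenue  discount  channel  discount_times_revenue  shifted
7      883         5    phone                    4415     4418
9      861        27  partner                   23247    23250
Then the mean of column 'shifted': 13834.0

13834.0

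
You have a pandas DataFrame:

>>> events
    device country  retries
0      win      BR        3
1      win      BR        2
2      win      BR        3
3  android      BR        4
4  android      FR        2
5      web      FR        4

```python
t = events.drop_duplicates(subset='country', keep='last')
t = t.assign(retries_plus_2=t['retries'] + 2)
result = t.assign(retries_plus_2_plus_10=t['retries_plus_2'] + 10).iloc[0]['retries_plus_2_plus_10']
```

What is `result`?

16

drop duplicate country (keep=last):
    device country  retries
3  android      BR        4
5      web      FR        4
add column retries_plus_2 = t['retries'] + 2:
    device country  retries  retries_plus_2
3  android      BR        4               6
5      web      FR        4               6
add column retries_plus_2_plus_10 = t['retries_plus_2'] + 10:
    device country  retries  retries_plus_2  retries_plus_2_plus_10
3  android      BR        4               6                      16
5      web      FR        4               6                      16
Then the value at position 0, column 'retries_plus_2_plus_10': 16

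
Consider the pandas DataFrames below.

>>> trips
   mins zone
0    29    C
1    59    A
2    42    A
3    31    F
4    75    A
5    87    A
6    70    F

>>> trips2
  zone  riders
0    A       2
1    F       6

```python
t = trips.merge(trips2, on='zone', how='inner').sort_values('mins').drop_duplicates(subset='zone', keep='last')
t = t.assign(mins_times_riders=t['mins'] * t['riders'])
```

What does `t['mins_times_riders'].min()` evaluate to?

merge on 'zone' (how='inner') → 6 rows:
   mins zone  riders
0    59    A       2
1    42    A       2
2    31    F       6
3    75    A       2
4    87    A       2
5    70    F       6
sort by mins:
   mins zone  riders
2    31    F       6
1    42    A       2
0    59    A       2
5    70    F       6
3    75    A       2
4    87    A       2
drop duplicate zone (keep=last):
   mins zone  riders
5    70    F       6
4    87    A       2
add column mins_times_riders = t['mins'] * t['riders']:
   mins zone  riders  mins_times_riders
5    70    F       6                420
4    87    A       2                174

174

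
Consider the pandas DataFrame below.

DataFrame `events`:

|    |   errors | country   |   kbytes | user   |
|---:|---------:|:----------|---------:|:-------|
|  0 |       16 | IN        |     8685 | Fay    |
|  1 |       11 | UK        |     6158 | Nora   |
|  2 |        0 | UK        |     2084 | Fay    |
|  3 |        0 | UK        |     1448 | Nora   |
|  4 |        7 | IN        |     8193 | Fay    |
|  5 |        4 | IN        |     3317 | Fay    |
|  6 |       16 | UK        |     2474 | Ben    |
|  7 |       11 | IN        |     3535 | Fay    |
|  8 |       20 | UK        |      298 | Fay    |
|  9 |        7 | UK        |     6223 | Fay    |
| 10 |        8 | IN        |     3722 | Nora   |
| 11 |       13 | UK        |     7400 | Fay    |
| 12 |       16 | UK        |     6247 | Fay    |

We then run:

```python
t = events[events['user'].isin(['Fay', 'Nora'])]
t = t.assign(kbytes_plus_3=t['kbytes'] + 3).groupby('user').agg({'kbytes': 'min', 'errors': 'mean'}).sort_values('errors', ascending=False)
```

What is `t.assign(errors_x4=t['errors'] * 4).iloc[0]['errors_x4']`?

41.7777777778

filter rows where user in ['Fay', 'Nora']:
    errors country  kbytes  user
0       16      IN    8685   Fay
1       11      UK    6158  Nora
2        0      UK    2084   Fay
3        0      UK    1448  Nora
4        7      IN    8193   Fay
5        4      IN    3317   Fay
7       11      IN    3535   Fay
8       20      UK     298   Fay
9        7      UK    6223   Fay
10       8      IN    3722  Nora
11      13      UK    7400   Fay
12      16      UK    6247   Fay
add column kbytes_plus_3 = t['kbytes'] + 3:
    errors country  kbytes  user  kbytes_plus_3
0       16      IN    8685   Fay           8688
1       11      UK    6158  Nora           6161
2        0      UK    2084   Fay           2087
3        0      UK    1448  Nora           1451
4        7      IN    8193   Fay           8196
5        4      IN    3317   Fay           3320
7       11      IN    3535   Fay           3538
8       20      UK     298   Fay            301
9        7      UK    6223   Fay           6226
10       8      IN    3722  Nora           3725
11      13      UK    7400   Fay           7403
12      16      UK    6247   Fay           6250
group by user: min(kbytes), mean(errors):
      kbytes     errors
user                   
Fay      298  10.444444
Nora    1448   6.333333
sort by errors descending:
      kbytes     errors
user                   
Fay      298  10.444444
Nora    1448   6.333333
add column errors_x4 = t['errors'] * 4:
      kbytes     errors  errors_x4
user                              
Fay      298  10.444444  41.777778
Nora    1448   6.333333  25.333333
Hence 41.7777777778.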